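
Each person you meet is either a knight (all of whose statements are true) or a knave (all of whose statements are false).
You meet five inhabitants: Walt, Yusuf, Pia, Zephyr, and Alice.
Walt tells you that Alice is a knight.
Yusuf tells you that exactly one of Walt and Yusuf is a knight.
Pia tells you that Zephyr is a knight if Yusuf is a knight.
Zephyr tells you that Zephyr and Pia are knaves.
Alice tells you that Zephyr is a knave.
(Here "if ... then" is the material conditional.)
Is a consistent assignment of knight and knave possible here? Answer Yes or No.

No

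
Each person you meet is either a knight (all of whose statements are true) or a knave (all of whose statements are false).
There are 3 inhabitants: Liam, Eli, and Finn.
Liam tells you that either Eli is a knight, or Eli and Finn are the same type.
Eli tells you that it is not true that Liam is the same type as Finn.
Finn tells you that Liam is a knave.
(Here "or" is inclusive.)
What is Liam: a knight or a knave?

Liam is a knight.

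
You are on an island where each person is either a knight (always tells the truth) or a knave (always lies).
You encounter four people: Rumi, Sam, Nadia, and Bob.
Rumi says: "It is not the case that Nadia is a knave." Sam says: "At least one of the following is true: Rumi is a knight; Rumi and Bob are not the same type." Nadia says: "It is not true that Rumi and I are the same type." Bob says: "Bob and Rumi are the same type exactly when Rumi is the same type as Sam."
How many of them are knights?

2

The unique consistent assignment is Rumi=knave, Sam=knight, Nadia=knave, Bob=knight.
That has 2 knights.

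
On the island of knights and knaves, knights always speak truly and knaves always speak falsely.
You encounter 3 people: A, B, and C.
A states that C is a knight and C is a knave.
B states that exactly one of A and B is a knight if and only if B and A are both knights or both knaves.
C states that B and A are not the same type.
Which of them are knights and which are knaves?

A is a knave, B is a knave, and C is a knave.

A is a knave, so "C is a knight and C is a knave" must be False — and it is.
B is a knave, and the claim "exactly one of A and B is a knight if and only if B and A are both knights or both knaves" is indeed False.
C is a knave; "B and A are not the same type" is False, as required.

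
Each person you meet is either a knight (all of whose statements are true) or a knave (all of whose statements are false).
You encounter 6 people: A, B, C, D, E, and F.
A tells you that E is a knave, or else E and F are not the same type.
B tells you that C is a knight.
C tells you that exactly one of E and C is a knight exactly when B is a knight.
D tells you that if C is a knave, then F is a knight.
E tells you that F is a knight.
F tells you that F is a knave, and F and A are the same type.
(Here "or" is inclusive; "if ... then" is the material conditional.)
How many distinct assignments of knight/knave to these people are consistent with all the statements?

1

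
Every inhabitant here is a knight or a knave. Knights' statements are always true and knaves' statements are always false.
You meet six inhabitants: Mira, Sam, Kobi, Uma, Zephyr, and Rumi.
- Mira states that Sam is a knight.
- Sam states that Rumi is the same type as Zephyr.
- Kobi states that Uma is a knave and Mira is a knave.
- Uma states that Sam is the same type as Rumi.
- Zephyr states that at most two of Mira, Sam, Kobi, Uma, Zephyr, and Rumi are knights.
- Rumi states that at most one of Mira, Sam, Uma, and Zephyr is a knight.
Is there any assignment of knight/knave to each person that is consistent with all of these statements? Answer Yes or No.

One consistent assignment: Mira=knave, Sam=knave, Kobi=knave, Uma=knight, Zephyr=knight, Rumi=knave.

Yes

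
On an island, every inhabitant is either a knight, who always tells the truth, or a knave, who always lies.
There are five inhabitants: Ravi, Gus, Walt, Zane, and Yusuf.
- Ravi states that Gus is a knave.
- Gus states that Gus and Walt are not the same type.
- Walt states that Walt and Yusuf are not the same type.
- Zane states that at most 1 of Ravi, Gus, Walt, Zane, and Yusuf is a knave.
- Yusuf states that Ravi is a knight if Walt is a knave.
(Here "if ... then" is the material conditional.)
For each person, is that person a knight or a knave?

Ravi is a knave, so "Gus is a knave" must be False — and it is.
Since Gus is a knight, "Gus and Walt are not the same type" needs to be true, which holds.
Walt is a knave, so "Walt and Yusuf are not the same type" must be False — and it is.
Zane is a knave, and the claim "at most 1 of Ravi, Gus, Walt, Zane, and Yusuf is a knave" is indeed False.
Yusuf (knave): "Ravi is a knight if Walt is a knave" — False. ✓

Ravi is a knave, Gus is a knight, Walt is a knave, Zane is a knave, and Yusuf is a knave.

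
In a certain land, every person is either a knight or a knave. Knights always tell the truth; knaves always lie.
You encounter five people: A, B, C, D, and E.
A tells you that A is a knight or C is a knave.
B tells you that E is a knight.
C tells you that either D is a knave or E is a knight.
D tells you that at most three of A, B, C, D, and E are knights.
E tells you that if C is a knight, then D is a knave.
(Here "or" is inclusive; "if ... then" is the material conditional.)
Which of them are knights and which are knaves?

A is a knight, B is a knight, C is a knight, D is a knave, and E is a knight.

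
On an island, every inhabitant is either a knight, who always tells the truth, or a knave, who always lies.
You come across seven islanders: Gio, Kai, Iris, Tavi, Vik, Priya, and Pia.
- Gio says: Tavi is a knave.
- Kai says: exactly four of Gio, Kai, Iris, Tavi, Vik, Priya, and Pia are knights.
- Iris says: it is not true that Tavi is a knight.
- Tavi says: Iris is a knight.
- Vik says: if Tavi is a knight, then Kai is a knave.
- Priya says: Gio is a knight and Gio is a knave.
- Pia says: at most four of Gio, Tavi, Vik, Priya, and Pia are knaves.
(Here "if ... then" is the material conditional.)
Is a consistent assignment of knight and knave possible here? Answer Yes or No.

No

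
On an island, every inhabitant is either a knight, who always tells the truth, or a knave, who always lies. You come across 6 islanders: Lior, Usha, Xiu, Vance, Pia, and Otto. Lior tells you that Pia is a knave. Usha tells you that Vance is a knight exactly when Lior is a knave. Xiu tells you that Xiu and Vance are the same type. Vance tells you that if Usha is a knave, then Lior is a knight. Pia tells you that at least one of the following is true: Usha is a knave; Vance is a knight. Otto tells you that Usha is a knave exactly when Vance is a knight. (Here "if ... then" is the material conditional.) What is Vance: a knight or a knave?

Vance is a knight.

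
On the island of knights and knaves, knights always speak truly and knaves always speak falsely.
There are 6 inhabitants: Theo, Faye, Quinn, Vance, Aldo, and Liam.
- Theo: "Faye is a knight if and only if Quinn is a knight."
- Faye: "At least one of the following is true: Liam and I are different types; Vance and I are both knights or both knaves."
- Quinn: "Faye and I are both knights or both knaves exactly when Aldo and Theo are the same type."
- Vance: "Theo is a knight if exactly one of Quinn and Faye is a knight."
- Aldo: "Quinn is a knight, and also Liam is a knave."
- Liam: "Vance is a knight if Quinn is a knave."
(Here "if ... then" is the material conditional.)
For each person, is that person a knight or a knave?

Theo is a knave; "Faye is a knight if and only if Quinn is a knight" is False, as required.
Faye is a knight; "at least one of the following is true: Liam and I are different types; Vance and I are both knights or both knaves" is true, as required.
Quinn is a knave, so "Faye and I are both knights or both knaves exactly when Aldo and Theo are the same type" must be False — and it is.
Vance is a knave, and the claim "Theo is a knight if exactly one of Quinn and Faye is a knight" is indeed False.
As a knave, Aldo's statement "Quinn is a knight, and also Liam is a knave" should be False; it is.
Liam is a knave, and the claim "Vance is a knight if Quinn is a knave" is indeed False.

Theo is a knave, Faye is a knight, Quinn is a knave, Vance is a knave, Aldo is a knave, and Liam is a knave.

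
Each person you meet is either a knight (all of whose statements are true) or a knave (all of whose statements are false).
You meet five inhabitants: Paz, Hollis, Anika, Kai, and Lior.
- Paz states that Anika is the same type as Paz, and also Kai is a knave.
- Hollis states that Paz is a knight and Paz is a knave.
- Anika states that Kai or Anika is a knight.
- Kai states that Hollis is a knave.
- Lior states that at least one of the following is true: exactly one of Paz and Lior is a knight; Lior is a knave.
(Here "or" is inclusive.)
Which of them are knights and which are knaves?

Paz is a knave, Hollis is a knave, Anika is a knight, Kai is a knight, and Lior is a knight.

Suppose Paz is a knight. Then Paz's statement "Anika is the same type as Paz, and also Kai is a knave" would have to be true. Checking the 16 ways to assign the others, none is consistent with every speaker.
(For instance, with Hollis=knave, Anika=knight, Kai=knight, Lior=knight, Paz's claim "Anika is the same type as Paz, and also Kai is a knave" comes out false where it would need to be true.)
So Paz must be a knave, making "Anika is the same type as Paz, and also Kai is a knave" false. Taking Paz=knave, Hollis=knave, Anika=knight, Kai=knight, Lior=knight, each remaining statement checks out:
  Hollis (knave): "Paz is a knight and Paz is a knave" — false. ✓
  Anika (knight): "Kai or Anika is a knight" — true. ✓
  Kai (knight): "Hollis is a knave" — true. ✓
  Lior (knight): "at least one of the following is true: exactly one of Paz and Lior is a knight; Lior is a knave" — true. ✓
This is the unique consistent assignment.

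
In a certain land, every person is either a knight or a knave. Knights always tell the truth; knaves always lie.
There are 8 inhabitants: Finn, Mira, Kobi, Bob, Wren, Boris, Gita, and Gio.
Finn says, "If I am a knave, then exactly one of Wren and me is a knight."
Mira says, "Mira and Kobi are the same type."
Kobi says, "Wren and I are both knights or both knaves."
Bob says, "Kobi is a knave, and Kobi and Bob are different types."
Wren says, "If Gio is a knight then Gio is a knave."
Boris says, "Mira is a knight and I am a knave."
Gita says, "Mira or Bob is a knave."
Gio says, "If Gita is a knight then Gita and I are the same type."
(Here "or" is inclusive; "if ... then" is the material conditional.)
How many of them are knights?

The unique consistent assignment is Finn=knight, Mira=knave, Kobi=knight, Bob=knave, Wren=knight, Boris=knave, Gita=knight, Gio=knave.
That has 4 knights.

4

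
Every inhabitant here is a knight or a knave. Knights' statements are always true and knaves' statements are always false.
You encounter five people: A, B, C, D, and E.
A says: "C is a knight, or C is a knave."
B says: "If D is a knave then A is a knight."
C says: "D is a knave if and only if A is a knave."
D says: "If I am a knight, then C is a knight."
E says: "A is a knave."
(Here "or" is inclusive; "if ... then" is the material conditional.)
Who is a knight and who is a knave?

As a knight, A's statement "C is a knight, or C is a knave" should be True; it is.
As a knight, B's statement "if D is a knave then A is a knight" should be True; it is.
C is a knight, so "D is a knave if and only if A is a knave" must be True — and it is.
D is a knight, so "if I am a knight, then C is a knight" must be True — and it is.
E is a knave; "A is a knave" is False, as required.

Knights: A, B, C, and D. Knaves: E.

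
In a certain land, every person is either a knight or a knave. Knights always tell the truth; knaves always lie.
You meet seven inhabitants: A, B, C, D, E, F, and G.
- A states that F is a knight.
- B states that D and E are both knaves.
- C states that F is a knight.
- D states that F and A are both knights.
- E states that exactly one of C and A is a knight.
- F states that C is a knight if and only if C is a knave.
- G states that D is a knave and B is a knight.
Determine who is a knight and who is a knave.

A is a knave, B is a knight, C is a knave, D is a knave, E is a knave, F is a knave, and G is a knight.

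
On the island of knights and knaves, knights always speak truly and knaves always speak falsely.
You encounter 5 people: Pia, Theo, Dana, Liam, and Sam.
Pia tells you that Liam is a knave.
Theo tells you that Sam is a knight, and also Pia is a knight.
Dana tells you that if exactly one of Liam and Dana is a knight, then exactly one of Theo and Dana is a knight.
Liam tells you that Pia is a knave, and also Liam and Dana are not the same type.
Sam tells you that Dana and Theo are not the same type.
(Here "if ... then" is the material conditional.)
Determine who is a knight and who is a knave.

As a knave, Pia's statement "Liam is a knave" should be false; it is.
Theo is a knave, and the claim "Sam is a knight, and also Pia is a knight" is indeed false.
Dana is a knave, and the claim "if exactly one of Liam and Dana is a knight, then exactly one of Theo and Dana is a knight" is indeed false.
Liam is a knight, so "Pia is a knave, and also Liam and Dana are not the same type" must be True — and it is.
As a knave, Sam's statement "Dana and Theo are not the same type" should be false; it is.

Pia is a knave, Theo is a knave, Dana is a knave, Liam is a knight, and Sam is a knave.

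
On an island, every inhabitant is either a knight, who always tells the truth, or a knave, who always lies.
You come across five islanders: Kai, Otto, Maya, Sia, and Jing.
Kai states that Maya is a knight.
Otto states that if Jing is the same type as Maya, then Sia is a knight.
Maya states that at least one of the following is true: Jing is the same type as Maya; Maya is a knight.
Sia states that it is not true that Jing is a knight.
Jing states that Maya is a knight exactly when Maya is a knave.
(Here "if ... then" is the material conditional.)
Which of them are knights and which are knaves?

Kai is a knight, Otto is a knight, Maya is a knight, Sia is a knight, and Jing is a knave.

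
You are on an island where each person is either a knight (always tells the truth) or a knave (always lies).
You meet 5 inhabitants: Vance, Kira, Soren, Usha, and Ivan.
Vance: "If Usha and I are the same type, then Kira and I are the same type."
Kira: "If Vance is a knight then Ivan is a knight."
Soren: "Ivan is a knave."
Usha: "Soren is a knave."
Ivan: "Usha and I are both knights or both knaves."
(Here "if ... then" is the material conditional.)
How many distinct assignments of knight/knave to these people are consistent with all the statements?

Consistent assignments:
  Vance=knight, Kira=knight, Soren=knave, Usha=knight, Ivan=knight

1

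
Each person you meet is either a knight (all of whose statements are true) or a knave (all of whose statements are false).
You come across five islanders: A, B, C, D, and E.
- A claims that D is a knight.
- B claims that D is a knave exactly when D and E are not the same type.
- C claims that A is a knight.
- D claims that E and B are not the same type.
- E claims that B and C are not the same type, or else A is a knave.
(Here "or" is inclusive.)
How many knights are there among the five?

2

The unique consistent assignment is A=knave, B=knight, C=knave, D=knave, E=knight.
That has 2 knights.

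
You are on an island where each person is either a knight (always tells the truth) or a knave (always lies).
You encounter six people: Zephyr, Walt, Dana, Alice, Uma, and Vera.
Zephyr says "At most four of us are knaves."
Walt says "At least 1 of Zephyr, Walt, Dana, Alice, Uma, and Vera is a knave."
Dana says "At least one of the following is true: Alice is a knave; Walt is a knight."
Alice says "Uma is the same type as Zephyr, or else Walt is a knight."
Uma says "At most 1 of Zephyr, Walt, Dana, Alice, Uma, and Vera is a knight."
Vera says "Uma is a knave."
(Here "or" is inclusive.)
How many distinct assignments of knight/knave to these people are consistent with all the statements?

Consistent assignments:
  Zephyr=knight, Walt=knight, Dana=knight, Alice=knight, Uma=knave, Vera=knight

1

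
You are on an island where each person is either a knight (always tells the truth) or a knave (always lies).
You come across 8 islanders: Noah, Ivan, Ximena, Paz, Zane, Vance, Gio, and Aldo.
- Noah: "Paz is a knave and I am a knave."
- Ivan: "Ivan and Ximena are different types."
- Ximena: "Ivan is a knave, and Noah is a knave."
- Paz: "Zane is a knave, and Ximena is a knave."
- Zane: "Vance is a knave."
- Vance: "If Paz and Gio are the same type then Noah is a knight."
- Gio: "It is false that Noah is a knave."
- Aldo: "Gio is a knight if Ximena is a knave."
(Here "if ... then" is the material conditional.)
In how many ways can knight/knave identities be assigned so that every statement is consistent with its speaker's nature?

1

Consistent assignments:
  Noah=knave, Ivan=knight, Ximena=knave, Paz=knight, Zane=knave, Vance=knight, Gio=knave, Aldo=knave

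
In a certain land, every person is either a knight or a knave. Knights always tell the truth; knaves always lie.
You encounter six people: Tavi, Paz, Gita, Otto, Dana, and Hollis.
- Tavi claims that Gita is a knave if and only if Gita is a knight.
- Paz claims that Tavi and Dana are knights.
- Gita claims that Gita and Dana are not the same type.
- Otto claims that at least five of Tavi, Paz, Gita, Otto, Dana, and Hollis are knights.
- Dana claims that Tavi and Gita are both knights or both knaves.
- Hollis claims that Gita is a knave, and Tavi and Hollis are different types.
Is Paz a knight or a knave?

Consistent assignments: {Tavi=knave, Paz=knave, Gita=knight, Otto=knave, Dana=knave, Hollis=knave}
In every consistent assignment, Paz is a knave.

Paz is a knave.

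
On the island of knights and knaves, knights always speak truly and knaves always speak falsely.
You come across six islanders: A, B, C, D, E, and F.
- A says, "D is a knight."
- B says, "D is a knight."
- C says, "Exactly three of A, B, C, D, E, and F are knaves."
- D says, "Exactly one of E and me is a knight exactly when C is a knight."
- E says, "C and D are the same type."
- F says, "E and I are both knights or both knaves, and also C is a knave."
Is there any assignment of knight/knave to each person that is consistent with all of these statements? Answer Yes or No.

Yes

One consistent assignment: A=knave, B=knave, C=knave, D=knave, E=knight, F=knight.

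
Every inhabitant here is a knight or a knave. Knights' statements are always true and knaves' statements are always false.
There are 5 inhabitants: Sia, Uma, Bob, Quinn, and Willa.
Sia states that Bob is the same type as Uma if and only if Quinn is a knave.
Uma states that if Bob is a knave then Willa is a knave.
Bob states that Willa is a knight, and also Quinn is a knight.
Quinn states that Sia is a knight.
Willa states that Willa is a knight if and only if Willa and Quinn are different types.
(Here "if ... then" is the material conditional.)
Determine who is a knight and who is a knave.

Since Sia is a knight, "Bob is the same type as Uma if and only if Quinn is a knave" needs to be true, which holds.
Uma is a knight, and the claim "if Bob is a knave then Willa is a knave" is indeed true.
Bob is a knave; "Willa is a knight, and also Quinn is a knight" is false, as required.
Quinn is a knight, and the claim "Sia is a knight" is indeed true.
Since Willa is a knave, "Willa is a knight if and only if Willa and Quinn are different types" needs to be false, which holds.

Sia is a knight, Uma is a knight, Bob is a knave, Quinn is a knight, and Willa is a knave.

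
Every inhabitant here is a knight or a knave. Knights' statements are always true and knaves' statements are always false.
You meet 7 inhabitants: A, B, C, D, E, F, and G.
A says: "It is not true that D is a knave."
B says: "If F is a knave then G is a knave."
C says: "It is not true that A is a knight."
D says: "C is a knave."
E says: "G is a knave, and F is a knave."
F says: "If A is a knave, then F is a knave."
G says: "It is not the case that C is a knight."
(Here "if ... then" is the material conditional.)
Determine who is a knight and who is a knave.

A is a knight, B is a knight, C is a knave, D is a knight, E is a knave, F is a knight, and G is a knight.

Since A is a knight, "it is not true that D is a knave" needs to be True, which holds.
B is a knight; "if F is a knave then G is a knave" is True, as required.
C is a knave, and the claim "it is not true that A is a knight" is indeed false.
D is a knight, and the claim "C is a knave" is indeed True.
E is a knave, and the claim "G is a knave, and F is a knave" is indeed false.
F (knight): "if A is a knave, then F is a knave" — True. ✓
Since G is a knight, "it is not the case that C is a knight" needs to be True, which holds.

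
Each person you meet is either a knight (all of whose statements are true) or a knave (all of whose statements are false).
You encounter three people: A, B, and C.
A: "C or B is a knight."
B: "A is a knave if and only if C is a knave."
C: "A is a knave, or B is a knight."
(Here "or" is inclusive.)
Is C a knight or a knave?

C is a knight.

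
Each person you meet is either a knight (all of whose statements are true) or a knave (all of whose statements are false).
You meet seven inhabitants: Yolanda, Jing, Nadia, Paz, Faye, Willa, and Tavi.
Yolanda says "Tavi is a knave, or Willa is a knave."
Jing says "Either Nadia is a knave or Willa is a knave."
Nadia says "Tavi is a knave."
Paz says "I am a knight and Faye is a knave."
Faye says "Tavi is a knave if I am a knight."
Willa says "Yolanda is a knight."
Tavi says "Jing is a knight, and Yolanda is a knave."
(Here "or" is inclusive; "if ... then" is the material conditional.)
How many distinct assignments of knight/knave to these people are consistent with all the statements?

1

Consistent assignments:
  Yolanda=knight, Jing=knave, Nadia=knight, Paz=knave, Faye=knight, Willa=knight, Tavi=knave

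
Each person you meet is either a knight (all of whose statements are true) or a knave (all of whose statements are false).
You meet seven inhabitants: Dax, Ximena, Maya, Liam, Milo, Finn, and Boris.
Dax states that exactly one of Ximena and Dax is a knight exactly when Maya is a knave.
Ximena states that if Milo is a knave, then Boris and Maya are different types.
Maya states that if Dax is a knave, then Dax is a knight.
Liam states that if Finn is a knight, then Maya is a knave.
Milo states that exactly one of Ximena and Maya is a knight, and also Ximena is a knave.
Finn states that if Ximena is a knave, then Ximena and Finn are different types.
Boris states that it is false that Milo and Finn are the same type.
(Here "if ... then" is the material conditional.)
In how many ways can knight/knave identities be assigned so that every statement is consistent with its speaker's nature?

Consistent assignments:
  Dax=knave, Ximena=knave, Maya=knave, Liam=knight, Milo=knave, Finn=knave, Boris=knave

1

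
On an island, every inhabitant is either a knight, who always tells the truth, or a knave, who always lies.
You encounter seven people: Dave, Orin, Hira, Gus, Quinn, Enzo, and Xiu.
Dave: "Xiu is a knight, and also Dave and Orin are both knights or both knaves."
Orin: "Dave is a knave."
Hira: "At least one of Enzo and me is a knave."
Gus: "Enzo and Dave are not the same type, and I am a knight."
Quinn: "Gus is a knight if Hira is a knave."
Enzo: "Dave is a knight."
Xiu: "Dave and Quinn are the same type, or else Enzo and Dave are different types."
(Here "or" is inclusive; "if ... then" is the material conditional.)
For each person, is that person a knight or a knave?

Knights: Orin, Hira, and Quinn. Knaves: Dave, Gus, Enzo, and Xiu.

Dave is a knave; "Xiu is a knight, and also Dave and Orin are both knights or both knaves" is false, as required.
Orin is a knight, so "Dave is a knave" must be true — and it is.
Hira is a knight; "at least one of Enzo and me is a knave" is true, as required.
Gus is a knave; "Enzo and Dave are not the same type, and I am a knight" is false, as required.
Since Quinn is a knight, "Gus is a knight if Hira is a knave" needs to be true, which holds.
Enzo (knave): "Dave is a knight" — false. ✓
Since Xiu is a knave, "Dave and Quinn are the same type, or else Enzo and Dave are different types" needs to be false, which holds.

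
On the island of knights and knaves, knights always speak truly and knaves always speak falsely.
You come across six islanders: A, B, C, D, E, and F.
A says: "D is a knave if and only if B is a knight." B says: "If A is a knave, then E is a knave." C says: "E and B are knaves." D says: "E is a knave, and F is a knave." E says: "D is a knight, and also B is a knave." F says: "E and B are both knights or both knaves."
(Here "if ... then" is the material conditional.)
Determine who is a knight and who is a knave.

A is a knave, B is a knight, C is a knave, D is a knight, E is a knave, and F is a knave.

Since A is a knave, "D is a knave if and only if B is a knight" needs to be false, which holds.
As a knight, B's statement "if A is a knave, then E is a knave" should be true; it is.
Since C is a knave, "E and B are knaves" needs to be false, which holds.
Since D is a knight, "E is a knave, and F is a knave" needs to be true, which holds.
E is a knave; "D is a knight, and also B is a knave" is false, as required.
F is a knave; "E and B are both knights or both knaves" is false, as required.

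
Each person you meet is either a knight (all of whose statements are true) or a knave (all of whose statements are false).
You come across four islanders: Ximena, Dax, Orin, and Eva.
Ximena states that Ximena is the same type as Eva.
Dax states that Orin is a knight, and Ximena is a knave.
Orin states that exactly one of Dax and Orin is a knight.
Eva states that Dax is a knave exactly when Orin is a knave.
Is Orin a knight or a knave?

Orin is a knave.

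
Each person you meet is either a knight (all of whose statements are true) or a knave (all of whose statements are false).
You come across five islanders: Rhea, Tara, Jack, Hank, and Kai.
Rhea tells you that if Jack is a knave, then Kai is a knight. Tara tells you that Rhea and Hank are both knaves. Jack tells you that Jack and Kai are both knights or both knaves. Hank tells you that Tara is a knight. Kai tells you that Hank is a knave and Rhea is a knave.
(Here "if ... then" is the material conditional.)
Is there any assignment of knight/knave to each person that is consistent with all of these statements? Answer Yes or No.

No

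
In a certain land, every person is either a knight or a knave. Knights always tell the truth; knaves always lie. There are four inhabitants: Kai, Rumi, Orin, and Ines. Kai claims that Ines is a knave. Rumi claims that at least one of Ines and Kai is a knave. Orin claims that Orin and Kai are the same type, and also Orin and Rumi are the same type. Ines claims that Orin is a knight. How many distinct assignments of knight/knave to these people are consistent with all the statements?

Consistent assignments:
  Kai=knight, Rumi=knight, Orin=knave, Ines=knave

1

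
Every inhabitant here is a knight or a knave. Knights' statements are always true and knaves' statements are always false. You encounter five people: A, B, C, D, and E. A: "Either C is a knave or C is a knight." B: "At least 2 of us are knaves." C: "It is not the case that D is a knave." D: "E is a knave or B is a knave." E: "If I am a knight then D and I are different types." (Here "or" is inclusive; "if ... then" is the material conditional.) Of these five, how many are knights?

3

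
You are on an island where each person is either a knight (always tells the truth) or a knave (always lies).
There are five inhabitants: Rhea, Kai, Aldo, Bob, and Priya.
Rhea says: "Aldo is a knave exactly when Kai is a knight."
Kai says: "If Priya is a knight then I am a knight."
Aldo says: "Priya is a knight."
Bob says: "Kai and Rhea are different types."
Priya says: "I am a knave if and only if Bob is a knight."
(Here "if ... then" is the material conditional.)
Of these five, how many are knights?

2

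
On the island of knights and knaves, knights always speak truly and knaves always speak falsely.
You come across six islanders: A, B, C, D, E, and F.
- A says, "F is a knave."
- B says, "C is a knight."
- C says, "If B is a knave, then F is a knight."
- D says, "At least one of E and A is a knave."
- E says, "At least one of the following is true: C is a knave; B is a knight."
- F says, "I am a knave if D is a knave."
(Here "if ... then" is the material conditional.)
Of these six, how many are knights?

The unique consistent assignment is A=knave, B=knight, C=knight, D=knight, E=knight, F=knight.
That has 5 knights.

5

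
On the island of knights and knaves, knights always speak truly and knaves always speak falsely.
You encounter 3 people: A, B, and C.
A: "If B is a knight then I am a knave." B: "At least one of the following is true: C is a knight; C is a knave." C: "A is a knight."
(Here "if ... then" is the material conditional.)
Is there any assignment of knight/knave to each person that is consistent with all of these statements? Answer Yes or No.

No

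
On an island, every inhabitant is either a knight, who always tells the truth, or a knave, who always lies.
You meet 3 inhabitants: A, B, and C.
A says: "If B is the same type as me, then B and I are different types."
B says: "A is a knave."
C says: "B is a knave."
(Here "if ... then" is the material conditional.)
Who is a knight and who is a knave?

A is a knight, B is a knave, and C is a knight.

Suppose A is a knave. Then A's statement "if B is the same type as me, then B and I are different types" would have to be false. Checking the 4 ways to assign the others, none is consistent with every speaker.
(For instance, with B=knave, C=knight, B's claim "A is a knave" comes out true where it would need to be false.)
So A must be a knight, making "if B is the same type as me, then B and I are different types" true. Taking A=knight, B=knave, C=knight, each remaining statement checks out:
  B (knave): "A is a knave" — false. ✓
  C (knight): "B is a knave" — true. ✓
This is the unique consistent assignment.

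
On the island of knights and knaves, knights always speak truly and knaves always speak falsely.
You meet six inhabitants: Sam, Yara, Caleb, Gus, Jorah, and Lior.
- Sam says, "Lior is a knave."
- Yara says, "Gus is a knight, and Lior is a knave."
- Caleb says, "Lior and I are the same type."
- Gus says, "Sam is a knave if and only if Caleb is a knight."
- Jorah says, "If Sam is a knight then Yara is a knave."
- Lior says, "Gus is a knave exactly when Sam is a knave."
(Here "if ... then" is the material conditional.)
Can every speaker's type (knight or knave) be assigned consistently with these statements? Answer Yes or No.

Yes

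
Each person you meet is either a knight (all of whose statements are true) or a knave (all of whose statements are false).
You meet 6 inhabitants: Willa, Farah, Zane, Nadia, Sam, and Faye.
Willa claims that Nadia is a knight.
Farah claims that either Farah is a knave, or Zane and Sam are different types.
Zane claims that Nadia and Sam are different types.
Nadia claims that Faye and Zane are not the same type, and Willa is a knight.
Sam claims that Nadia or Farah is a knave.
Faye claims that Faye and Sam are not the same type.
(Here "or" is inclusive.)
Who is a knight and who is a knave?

Knights: Willa, Farah, Zane, and Nadia. Knaves: Sam and Faye.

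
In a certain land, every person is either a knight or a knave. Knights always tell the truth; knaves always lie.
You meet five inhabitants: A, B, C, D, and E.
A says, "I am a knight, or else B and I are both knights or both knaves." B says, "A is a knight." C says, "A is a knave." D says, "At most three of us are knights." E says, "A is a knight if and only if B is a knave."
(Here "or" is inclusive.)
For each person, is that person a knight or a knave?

Suppose A is a knave. Then A's statement "I am a knight, or else B and I are both knights or both knaves" would have to be false. Checking the 16 ways to assign the others, none is consistent with every speaker.
(For instance, with B=knight, C=knave, D=knight, E=knave, B's claim "A is a knight" comes out false where it would need to be true.)
So A must be a knight, making "I am a knight, or else B and I are both knights or both knaves" true. Taking A=knight, B=knight, C=knave, D=knight, E=knave, each remaining statement checks out:
  B (knight): "A is a knight" — true. ✓
  C (knave): "A is a knave" — false. ✓
  D (knight): "at most three of us are knights" — true. ✓
  E (knave): "A is a knight if and only if B is a knave" — false. ✓
This is the unique consistent assignment.

Knights: A, B, and D. Knaves: C and E.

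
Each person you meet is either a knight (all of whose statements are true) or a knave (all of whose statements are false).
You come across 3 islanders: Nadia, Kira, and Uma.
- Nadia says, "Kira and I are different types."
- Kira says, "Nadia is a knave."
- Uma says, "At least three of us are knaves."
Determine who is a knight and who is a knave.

Nadia is a knight, Kira is a knave, and Uma is a knave.

Suppose Nadia is a knave. Then Nadia's statement "Kira and I are different types" would have to be false. Checking the 4 ways to assign the others, none is consistent with every speaker.
(For instance, with Kira=knave, Uma=knave, Kira's claim "Nadia is a knave" comes out true where it would need to be false.)
So Nadia must be a knight, making "Kira and I are different types" true. Taking Nadia=knight, Kira=knave, Uma=knave, each remaining statement checks out:
  Kira (knave): "Nadia is a knave" — false. ✓
  Uma (knave): "at least three of us are knaves" — false. ✓
This is the unique consistent assignment.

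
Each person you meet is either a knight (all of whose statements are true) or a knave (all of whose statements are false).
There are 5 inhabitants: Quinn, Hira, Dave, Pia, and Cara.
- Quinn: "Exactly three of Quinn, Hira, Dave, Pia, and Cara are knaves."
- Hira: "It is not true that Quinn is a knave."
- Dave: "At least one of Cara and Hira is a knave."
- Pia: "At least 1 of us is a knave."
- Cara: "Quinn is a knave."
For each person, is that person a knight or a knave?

Quinn is a knave, Hira is a knave, Dave is a knight, Pia is a knight, and Cara is a knight.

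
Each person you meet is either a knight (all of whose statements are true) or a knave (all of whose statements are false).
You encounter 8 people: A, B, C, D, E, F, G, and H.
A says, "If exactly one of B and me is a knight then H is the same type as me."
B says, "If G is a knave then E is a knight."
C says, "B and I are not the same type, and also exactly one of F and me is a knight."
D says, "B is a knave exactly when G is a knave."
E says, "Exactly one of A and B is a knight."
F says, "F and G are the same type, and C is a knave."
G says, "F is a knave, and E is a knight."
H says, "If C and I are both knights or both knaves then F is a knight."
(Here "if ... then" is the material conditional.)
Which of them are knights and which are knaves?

A is a knave; "if exactly one of B and me is a knight then H is the same type as me" is false, as required.
As a knight, B's statement "if G is a knave then E is a knight" should be true; it is.
C (knave): "B and I are not the same type, and also exactly one of F and me is a knight" — false. ✓
D is a knight, and the claim "B is a knave exactly when G is a knave" is indeed true.
E is a knight, so "exactly one of A and B is a knight" must be true — and it is.
F (knave): "F and G are the same type, and C is a knave" — false. ✓
As a knight, G's statement "F is a knave, and E is a knight" should be true; it is.
H is a knight; "if C and I are both knights or both knaves then F is a knight" is true, as required.

Knights: B, D, E, G, and H. Knaves: A, C, and F.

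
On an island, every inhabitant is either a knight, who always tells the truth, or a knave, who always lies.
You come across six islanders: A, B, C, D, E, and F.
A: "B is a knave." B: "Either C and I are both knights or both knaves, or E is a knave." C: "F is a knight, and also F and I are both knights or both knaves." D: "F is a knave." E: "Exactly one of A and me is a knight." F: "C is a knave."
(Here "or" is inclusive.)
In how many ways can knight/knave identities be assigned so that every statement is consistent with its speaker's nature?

Consistent assignments:
  A=knave, B=knight, C=knave, D=knave, E=knave, F=knight

1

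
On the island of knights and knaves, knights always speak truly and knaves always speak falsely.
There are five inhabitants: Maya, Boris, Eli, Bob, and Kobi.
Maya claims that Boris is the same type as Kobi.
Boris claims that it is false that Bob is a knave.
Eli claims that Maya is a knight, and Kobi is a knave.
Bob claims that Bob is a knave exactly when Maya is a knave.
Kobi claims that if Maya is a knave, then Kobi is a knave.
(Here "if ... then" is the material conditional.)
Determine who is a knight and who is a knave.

Maya is a knight, Boris is a knight, Eli is a knave, Bob is a knight, and Kobi is a knight.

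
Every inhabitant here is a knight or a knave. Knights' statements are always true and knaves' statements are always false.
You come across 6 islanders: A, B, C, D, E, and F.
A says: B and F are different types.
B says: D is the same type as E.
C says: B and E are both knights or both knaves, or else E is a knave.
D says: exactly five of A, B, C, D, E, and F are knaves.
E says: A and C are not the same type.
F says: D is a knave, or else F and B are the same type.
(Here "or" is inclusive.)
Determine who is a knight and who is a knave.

A is a knight; "B and F are different types" is True, as required.
Since B is a knave, "D is the same type as E" needs to be False, which holds.
Since C is a knave, "B and E are both knights or both knaves, or else E is a knave" needs to be False, which holds.
D is a knave; "exactly five of A, B, C, D, E, and F are knaves" is False, as required.
E (knight): "A and C are not the same type" — True. ✓
F is a knight, so "D is a knave, or else F and B are the same type" must be True — and it is.

A is a knight, B is a knave, C is a knave, D is a knave, E is a knight, and F is a knight.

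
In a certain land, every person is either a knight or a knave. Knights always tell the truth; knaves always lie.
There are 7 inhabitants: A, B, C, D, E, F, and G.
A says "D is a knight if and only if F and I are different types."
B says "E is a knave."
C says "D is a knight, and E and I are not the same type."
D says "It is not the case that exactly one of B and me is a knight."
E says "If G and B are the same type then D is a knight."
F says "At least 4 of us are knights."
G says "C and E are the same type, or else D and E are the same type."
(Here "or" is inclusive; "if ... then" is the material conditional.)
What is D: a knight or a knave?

Consistent assignments: {A=knight, B=knight, C=knave, D=knave, E=knave, F=knight, G=knight}
In every consistent assignment, D is a knave.

D is a knave.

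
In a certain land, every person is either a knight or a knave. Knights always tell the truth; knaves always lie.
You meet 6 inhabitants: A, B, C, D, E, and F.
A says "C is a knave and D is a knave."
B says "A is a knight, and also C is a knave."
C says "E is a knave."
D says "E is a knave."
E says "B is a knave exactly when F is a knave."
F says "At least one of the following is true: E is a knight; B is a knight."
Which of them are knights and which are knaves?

A is a knight, and the claim "C is a knave and D is a knave" is indeed True.
B is a knight, and the claim "A is a knight, and also C is a knave" is indeed True.
C is a knave, so "E is a knave" must be False — and it is.
D (knave): "E is a knave" — False. ✓
E is a knight, so "B is a knave exactly when F is a knave" must be True — and it is.
Since F is a knight, "at least one of the following is true: E is a knight; B is a knight" needs to be True, which holds.

A is a knight, B is a knight, C is a knave, D is a knave, E is a knight, and F is a knight.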